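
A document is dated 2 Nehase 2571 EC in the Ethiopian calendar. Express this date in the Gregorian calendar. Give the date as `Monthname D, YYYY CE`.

August 12, 2579 CE

Julian Day Number of the source date = 2663244.
Converting JDN 2663244 to the Gregorian calendar gives 12 August 2579 CE.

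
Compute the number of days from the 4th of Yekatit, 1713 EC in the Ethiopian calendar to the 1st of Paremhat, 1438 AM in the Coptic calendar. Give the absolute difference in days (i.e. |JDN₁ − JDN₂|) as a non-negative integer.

392

First date → JDN 2349682; second date → JDN 2350074.
The interval is |2349682 − 2350074| = 392 days.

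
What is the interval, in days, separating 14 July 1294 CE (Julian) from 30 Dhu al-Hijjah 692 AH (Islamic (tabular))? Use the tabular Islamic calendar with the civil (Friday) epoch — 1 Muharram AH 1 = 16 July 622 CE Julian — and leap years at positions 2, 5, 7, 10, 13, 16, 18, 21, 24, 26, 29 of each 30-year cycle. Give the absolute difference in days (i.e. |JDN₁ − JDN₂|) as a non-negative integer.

225

First date → JDN 2193886; second date → JDN 2193661.
The interval is |2193886 − 2193661| = 225 days.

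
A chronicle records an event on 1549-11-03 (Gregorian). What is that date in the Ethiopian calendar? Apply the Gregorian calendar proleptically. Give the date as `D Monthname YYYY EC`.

Julian Day Number of the source date = 2287127.
Converting JDN 2287127 to the Ethiopian calendar gives 27 Tikimt 1542 EC.

27 Tikimt 1542 EC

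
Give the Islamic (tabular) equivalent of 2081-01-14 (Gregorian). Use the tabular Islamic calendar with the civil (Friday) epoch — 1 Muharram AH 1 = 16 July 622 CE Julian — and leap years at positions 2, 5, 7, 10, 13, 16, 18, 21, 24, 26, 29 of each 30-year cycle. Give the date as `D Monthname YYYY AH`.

3 Rabi' al-Thani 1504 AH

Both dates share Julian Day Number 2481144; in the tabular Islamic calendar that is 3 Rabi' al-Thani 1504 AH.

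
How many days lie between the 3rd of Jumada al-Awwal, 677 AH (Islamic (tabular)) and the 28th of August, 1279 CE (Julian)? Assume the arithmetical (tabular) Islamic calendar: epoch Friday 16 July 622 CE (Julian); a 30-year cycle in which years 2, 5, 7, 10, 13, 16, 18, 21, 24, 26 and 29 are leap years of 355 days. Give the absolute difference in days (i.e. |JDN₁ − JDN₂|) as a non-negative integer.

340

First date → JDN 2188112; second date → JDN 2188452.
The interval is |2188112 − 2188452| = 340 days.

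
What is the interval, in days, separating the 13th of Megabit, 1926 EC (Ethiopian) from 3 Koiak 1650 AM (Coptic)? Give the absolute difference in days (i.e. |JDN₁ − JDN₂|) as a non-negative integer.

100

First date → JDN 2427519; second date → JDN 2427419.
The interval is |2427519 − 2427419| = 100 days.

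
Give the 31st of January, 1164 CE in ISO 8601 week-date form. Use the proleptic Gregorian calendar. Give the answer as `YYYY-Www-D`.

The weekday is Friday (ISO weekday 5).
That Friday belongs to ISO week 5 of ISO year 1164.

1164-W05-5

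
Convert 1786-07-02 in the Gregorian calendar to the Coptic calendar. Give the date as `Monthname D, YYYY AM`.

Both dates share Julian Day Number 2373566; in the Coptic calendar that is 27 Paoni 1502 AM.

Paoni 27, 1502 AM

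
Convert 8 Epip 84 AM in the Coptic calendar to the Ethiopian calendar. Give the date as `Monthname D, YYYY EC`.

Julian Day Number of the source date = 1855653.
Converting JDN 1855653 to the Ethiopian calendar gives 8 Hamle 360 EC.

Hamle 8, 360 EC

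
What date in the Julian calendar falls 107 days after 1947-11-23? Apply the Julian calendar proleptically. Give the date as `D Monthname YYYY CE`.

9 March 1948 CE

JDN of 1947-11-23 = 2432526.
2432526 + 107 = 2432633.
JDN 2432633 in the Julian calendar is 9 March 1948 CE.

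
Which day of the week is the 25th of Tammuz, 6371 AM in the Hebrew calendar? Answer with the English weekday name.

Sunday

This is JDN 2674916 (28 July 2611 Gregorian).
Since JDN mod 7 = 6 (0 = Monday), the day is Sunday.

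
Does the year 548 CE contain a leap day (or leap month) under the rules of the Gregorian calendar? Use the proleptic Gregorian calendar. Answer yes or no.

548 is divisible by 4 and not by 100, so it is a leap year.

yes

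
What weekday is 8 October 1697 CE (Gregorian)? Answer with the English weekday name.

2341158 ≡ 1 (mod 7); counting from Monday = 0 gives Tuesday.

Tuesday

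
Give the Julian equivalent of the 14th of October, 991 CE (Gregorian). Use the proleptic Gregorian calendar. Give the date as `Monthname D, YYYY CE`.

For dates in this range the Gregorian date is 5 days ahead of the Julian.
14 October 991 Gregorian − 5 days → 9 October 991 Julian.

October 9, 991 CE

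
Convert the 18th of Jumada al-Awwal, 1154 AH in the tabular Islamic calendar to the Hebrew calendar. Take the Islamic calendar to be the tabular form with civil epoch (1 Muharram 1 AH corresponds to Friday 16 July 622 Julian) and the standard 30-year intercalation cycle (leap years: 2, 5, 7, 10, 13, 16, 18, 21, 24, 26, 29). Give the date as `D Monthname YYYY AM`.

Julian Day Number of the source date = 2357160.
Converting JDN 2357160 to the Hebrew calendar gives 19 Av 5501 AM.

19 Av 5501 AM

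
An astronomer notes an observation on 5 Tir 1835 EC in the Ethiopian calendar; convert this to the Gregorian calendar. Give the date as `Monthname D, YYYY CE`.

Julian Day Number of the source date = 2394213.
Converting JDN 2394213 to the Gregorian calendar gives 12 January 1843 CE.

January 12, 1843 CE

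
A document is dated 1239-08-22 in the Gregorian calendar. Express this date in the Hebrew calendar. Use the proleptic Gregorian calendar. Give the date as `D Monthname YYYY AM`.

13 Elul 4999 AM

Julian Day Number of the source date = 2173829.
Converting JDN 2173829 to the Hebrew calendar gives 13 Elul 4999 AM.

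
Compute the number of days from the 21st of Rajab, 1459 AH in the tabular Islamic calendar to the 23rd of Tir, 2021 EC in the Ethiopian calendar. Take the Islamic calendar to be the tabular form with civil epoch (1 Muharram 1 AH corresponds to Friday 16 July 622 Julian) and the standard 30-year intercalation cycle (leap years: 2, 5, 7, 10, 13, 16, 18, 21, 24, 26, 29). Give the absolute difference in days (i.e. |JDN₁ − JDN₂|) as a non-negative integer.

First date → JDN 2465304; second date → JDN 2462168.
The interval is |2465304 − 2462168| = 3136 days.

3136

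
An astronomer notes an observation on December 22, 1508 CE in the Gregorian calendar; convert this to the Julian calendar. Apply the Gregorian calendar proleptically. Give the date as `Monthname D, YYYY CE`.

For dates in this range the Gregorian date is 10 days ahead of the Julian.
22 December 1508 Gregorian − 10 days → 12 December 1508 Julian.

December 12, 1508 CE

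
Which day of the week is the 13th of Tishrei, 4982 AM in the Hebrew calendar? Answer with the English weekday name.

This is JDN 2167301 (7 October 1221 Gregorian).
2167301 ≡ 3 (mod 7); counting from Monday = 0 gives Thursday.

Thursday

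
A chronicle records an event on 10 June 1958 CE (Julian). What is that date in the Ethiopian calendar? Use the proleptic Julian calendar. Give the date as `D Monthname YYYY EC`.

Both dates share Julian Day Number 2436378; in the Ethiopian calendar that is 16 Sene 1950 EC.

16 Sene 1950 EC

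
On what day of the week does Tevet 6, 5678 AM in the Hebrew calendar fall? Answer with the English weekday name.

In the Gregorian calendar this is 21 December 1917 (JDN 2421584).
JDN 2421584 mod 7 = 4, and JDN 0 was a Monday, so this is a Friday.

Friday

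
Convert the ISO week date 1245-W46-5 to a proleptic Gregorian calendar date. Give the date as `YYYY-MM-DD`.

ISO week 1 of 1245 is the week containing the first Thursday of 1245.
Week 46, day 5 (Friday) lands on 1245-11-17.

1245-11-17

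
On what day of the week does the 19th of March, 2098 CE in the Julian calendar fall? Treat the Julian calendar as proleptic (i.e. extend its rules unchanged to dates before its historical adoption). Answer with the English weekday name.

Tuesday

Equivalently 1 April 2098 Gregorian, JDN 2487430.
2487430 ≡ 1 (mod 7); counting from Monday = 0 gives Tuesday.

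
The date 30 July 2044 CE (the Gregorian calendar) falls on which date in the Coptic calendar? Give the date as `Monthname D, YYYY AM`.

Both dates share Julian Day Number 2467827; in the Coptic calendar that is 23 Epip 1760 AM.

Epip 23, 1760 AM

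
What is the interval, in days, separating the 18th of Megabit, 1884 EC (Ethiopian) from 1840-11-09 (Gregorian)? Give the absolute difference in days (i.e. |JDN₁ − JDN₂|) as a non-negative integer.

JDN of the first date = 2412184.
JDN of the second date = 2393419.
|2393419 − 2412184| = 18765.

18765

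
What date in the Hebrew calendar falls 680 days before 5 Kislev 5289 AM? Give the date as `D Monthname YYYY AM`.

5 Shevat 5287 AM

The starting date is JDN 2279481; 2279481 − 680 = 2278801.
JDN 2278801 corresponds to 5 Shevat 5287 AM.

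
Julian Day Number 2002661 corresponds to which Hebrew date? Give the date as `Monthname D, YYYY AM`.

JDN 2002661 is 31 December 770 in the proleptic Gregorian calendar.
In the Hebrew calendar that day is Tevet 5, 4531 AM.

Tevet 5, 4531 AM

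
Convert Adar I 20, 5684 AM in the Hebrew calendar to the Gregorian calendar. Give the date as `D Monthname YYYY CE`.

Julian Day Number of the source date = 2423841.
Converting JDN 2423841 to the Gregorian calendar gives 25 February 1924 CE.

25 February 1924 CE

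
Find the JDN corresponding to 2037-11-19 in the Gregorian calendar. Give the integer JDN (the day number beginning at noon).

2465382

JDN 2400001 is 17 November 1858 CE (Gregorian), MJD 0; the target day is +65381 days from there, so JDN = 2465382.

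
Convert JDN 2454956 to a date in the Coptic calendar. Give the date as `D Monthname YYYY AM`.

26 Parmouti 1725 AM

JDN 2454956 is 4 May 2009 in the Gregorian calendar.
In the Coptic calendar that day is 26 Parmouti 1725 AM.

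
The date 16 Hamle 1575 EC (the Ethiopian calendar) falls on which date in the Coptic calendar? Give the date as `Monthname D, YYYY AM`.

Julian Day Number of the source date = 2299439.
Converting JDN 2299439 to the Coptic calendar gives 16 Epip 1299 AM.

Epip 16, 1299 AM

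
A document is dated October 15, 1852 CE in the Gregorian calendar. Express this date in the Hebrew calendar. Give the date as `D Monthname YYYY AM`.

2 Cheshvan 5613 AM

Julian Day Number of the source date = 2397777.
Converting JDN 2397777 to the Hebrew calendar gives 2 Cheshvan 5613 AM.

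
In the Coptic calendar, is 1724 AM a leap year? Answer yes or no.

1724 mod 4 = 0; in the Coptic calendar a year is leap when year mod 4 = 3, so it is a common year.

no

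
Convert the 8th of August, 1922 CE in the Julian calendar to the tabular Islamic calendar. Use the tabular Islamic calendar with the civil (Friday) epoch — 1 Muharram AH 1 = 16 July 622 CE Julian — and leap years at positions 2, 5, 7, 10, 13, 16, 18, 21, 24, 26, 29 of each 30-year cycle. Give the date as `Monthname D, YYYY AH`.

Dhu al-Hijjah 27, 1340 AH

The source date corresponds to 21 August 1922 in the Gregorian calendar (JDN 2423288).
That day falls on 27 Dhu al-Hijjah 1340 AH in the tabular Islamic calendar.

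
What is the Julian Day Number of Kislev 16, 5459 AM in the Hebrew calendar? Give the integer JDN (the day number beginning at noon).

2341565

In the Gregorian calendar the same day is 19 November 1698.
JDN 2299161 is 15 October 1582 CE (Gregorian); the target day is +42404 days from there, so JDN = 2341565.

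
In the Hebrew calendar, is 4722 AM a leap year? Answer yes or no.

no

Hebrew year 4722 is year 10 of its 19-year Metonic cycle; leap years are at positions 3, 6, 8, 11, 14, 17, 19, so it is a common year (12 months).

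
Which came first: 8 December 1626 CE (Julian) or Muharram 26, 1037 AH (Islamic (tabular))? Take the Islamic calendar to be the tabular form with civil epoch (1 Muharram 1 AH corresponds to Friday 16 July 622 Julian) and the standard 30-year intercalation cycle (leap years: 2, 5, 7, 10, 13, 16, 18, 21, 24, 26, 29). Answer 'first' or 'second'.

first

Converting both to JDN: 2315296 vs 2315589; the smaller is the first.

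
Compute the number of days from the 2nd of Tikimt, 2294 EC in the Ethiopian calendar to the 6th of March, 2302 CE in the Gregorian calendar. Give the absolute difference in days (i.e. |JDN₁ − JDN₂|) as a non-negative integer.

142

First date → JDN 2561770; second date → JDN 2561912.
The interval is |2561770 − 2561912| = 142 days.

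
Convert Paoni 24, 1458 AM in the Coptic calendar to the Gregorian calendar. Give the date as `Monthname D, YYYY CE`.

June 29, 1742 CE

Both dates share Julian Day Number 2357492; in the Gregorian calendar that is 29 June 1742 CE.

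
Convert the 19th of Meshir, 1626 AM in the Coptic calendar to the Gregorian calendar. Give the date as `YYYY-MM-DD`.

1910-02-26

Both dates share Julian Day Number 2418729; in the Gregorian calendar that is 26 February 1910 CE.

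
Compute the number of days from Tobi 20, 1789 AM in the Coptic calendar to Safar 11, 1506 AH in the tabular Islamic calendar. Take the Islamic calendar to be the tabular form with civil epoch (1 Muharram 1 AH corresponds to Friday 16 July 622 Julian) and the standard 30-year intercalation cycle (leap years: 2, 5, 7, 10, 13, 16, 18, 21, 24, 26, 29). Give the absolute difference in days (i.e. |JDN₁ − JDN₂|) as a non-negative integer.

First date → JDN 2478236; second date → JDN 2481802.
The interval is |2478236 − 2481802| = 3566 days.

3566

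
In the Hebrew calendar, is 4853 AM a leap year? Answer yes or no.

Hebrew year 4853 is year 8 of its 19-year Metonic cycle; leap years are at positions 3, 6, 8, 11, 14, 17, 19, so it is a leap year (13 months).

yes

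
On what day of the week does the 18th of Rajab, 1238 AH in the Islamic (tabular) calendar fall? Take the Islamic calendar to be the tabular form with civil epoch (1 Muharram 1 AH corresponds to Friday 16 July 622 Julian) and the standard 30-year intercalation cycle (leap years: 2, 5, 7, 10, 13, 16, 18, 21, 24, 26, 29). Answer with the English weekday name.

Monday

This is JDN 2386986 (31 March 1823 Gregorian).
Since JDN mod 7 = 0 (0 = Monday), the day is Monday.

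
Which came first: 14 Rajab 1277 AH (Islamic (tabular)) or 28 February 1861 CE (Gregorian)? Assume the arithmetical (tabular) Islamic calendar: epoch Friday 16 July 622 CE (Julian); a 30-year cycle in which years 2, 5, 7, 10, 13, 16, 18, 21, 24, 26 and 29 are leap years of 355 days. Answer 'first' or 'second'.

first

Converting both to JDN: 2400802 vs 2400835; the smaller is the first.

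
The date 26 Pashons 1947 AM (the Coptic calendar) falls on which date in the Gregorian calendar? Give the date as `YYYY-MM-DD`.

2231-06-05

Julian Day Number of the source date = 2536071.
Converting JDN 2536071 to the Gregorian calendar gives 5 June 2231 CE.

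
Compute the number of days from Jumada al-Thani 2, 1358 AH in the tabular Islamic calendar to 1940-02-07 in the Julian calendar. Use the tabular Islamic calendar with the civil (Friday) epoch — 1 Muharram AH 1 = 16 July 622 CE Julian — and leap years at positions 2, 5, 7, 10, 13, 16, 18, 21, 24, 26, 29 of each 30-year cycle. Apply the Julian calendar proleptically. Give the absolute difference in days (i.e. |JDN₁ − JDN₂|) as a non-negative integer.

First date → JDN 2429465; second date → JDN 2429680.
The interval is |2429465 − 2429680| = 215 days.

215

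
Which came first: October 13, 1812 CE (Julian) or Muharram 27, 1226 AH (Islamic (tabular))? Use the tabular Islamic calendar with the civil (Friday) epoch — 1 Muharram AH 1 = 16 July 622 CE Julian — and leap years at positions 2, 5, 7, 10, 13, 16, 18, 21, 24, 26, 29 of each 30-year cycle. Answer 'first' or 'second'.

second

The two dates have Julian Day Numbers 2383177 and 2382565 respectively.
Since 2382565 < 2383177, the second date comes first.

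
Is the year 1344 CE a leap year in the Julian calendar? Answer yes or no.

yes

1344 mod 4 = 0, so it is a leap year in the Julian calendar.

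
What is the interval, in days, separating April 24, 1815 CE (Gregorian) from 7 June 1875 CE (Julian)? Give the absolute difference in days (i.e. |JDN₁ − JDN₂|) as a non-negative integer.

First date → JDN 2384088; second date → JDN 2406059.
The interval is |2384088 − 2406059| = 21971 days.

21971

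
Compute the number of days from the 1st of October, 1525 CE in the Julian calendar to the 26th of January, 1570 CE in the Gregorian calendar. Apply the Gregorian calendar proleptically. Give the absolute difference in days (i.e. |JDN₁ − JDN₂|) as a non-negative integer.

16178

First date → JDN 2278338; second date → JDN 2294516.
The interval is |2278338 − 2294516| = 16178 days.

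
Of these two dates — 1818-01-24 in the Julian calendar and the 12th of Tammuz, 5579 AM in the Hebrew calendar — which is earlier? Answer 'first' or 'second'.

First date → JDN 2385106; second date → JDN 2385621.
JDN 2385106 < JDN 2385621, so the first date is earlier.

first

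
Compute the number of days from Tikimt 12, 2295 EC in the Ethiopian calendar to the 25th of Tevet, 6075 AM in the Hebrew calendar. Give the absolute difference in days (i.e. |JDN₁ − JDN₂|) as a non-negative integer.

4452

JDN of the first date = 2562145.
JDN of the second date = 2566597.
|2566597 − 2562145| = 4452.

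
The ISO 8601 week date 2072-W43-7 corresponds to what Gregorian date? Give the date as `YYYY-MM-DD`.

ISO week 1 of 2072 is the week containing the first Thursday of 2072.
Week 43, day 7 (Sunday) lands on 2072-10-30.

2072-10-30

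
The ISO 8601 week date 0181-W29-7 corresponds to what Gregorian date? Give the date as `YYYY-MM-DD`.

0181-07-22

ISO week 1 of 181 is the week containing the first Thursday of 181.
Week 29, day 7 (Sunday) lands on 0181-07-22.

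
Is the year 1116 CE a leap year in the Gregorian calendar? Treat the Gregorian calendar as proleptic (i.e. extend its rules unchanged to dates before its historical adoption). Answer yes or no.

yes

1116 is divisible by 4 and not by 100, so it is a leap year.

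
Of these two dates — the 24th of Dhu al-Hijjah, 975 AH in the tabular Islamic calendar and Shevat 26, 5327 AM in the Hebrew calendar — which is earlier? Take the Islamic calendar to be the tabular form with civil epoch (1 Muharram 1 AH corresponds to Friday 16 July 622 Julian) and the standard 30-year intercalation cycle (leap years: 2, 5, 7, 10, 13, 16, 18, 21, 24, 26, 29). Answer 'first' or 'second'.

First date → JDN 2293941; second date → JDN 2293440.
JDN 2293440 < JDN 2293941, so the second date is earlier.

second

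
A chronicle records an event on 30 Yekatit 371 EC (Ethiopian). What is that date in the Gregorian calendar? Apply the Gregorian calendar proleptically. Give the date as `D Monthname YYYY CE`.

Both dates share Julian Day Number 1859542; in the Gregorian calendar that is 25 February 379 CE.

25 February 379 CE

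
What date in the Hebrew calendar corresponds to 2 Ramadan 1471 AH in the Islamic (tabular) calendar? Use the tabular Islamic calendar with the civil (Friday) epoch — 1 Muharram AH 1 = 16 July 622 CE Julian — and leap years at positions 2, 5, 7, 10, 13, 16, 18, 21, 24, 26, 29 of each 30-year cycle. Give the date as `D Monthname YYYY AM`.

3 Sivan 5809 AM

Both dates share Julian Day Number 2469596; in the Hebrew calendar that is 3 Sivan 5809 AM.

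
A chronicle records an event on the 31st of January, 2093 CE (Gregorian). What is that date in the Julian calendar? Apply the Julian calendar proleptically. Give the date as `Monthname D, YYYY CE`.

At this point the Julian calendar is 13 days behind the Gregorian.
31 January 2093 Gregorian − 13 days → 18 January 2093 Julian.

January 18, 2093 CE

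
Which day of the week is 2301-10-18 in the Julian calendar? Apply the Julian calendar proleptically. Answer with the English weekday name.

Equivalently 3 November 2301 Gregorian, JDN 2561789.
JDN 2561789 mod 7 = 6, and JDN 0 was a Monday, so this is a Sunday.

Sunday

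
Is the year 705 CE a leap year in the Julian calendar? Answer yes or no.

705 mod 4 = 1, so it is a common year in the Julian calendar.

no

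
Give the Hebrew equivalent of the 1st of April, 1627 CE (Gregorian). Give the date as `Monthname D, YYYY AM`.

Both dates share Julian Day Number 2315400; in the Hebrew calendar that is 15 Nisan 5387 AM.

Nisan 15, 5387 AM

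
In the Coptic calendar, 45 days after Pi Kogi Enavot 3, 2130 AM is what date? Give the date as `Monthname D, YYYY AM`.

Paopi 13, 2131 AM

The starting date is JDN 2603009; 2603009 + 45 = 2603054.
JDN 2603054 corresponds to Paopi 13, 2131 AM.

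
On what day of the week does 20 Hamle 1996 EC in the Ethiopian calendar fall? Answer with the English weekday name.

This is JDN 2453214 (27 July 2004 Gregorian).
2453214 ≡ 1 (mod 7); counting from Monday = 0 gives Tuesday.

Tuesday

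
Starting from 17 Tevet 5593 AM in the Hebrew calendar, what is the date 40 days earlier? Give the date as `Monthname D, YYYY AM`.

JDN of 17 Tevet 5593 AM = 2390557.
2390557 − 40 = 2390517.
JDN 2390517 in the Hebrew calendar is Kislev 7, 5593 AM.

Kislev 7, 5593 AM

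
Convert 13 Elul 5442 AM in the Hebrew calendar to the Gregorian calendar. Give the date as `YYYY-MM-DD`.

Julian Day Number of the source date = 2335657.
Converting JDN 2335657 to the Gregorian calendar gives 16 September 1682 CE.

1682-09-16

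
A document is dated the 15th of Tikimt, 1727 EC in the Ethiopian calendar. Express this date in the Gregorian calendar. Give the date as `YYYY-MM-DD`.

1734-10-23

Both dates share Julian Day Number 2354686; in the Gregorian calendar that is 23 October 1734 CE.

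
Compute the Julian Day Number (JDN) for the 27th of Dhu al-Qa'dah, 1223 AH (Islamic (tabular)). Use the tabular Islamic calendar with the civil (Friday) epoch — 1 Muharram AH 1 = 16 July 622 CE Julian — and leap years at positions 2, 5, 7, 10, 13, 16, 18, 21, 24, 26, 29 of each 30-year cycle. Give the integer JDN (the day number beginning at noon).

2381797

In the Gregorian calendar the same day is 14 January 1809.
JDN 2451545 is 1 January 2000 CE (Gregorian); the target day is −69748 days from there, so JDN = 2381797.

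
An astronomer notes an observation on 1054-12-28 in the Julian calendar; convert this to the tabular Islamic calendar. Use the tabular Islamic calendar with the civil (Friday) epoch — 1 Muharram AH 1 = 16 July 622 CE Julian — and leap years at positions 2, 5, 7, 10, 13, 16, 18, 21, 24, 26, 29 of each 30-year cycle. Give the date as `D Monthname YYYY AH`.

Julian Day Number of the source date = 2106393.
Converting JDN 2106393 to the tabular Islamic calendar gives 25 Ramadan 446 AH.

25 Ramadan 446 AH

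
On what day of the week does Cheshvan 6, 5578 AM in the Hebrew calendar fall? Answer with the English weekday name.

Thursday

In the Gregorian calendar this is 16 October 1817 (JDN 2384994).
JDN 2384994 mod 7 = 3, and JDN 0 was a Monday, so this is a Thursday.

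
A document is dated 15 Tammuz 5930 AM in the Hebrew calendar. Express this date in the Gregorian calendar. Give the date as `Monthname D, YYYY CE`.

Julian Day Number of the source date = 2513816.
Converting JDN 2513816 to the Gregorian calendar gives 29 June 2170 CE.

June 29, 2170 CE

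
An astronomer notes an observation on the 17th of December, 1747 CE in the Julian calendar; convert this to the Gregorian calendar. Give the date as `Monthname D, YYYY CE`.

December 28, 1747 CE

For dates in this range the Gregorian date is 11 days ahead of the Julian.
17 December 1747 Julian + 11 days → 28 December 1747 Gregorian.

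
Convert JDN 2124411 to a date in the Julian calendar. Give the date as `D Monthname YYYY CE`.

27 April 1104 CE

The proleptic Gregorian equivalent of JDN 2124411 is 4 May 1104.
In the Julian calendar that day is 27 April 1104 CE.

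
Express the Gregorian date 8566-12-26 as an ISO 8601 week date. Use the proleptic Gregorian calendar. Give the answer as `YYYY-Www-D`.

8566-W52-5

The weekday is Friday (ISO weekday 5).
That Friday belongs to ISO week 52 of ISO year 8566.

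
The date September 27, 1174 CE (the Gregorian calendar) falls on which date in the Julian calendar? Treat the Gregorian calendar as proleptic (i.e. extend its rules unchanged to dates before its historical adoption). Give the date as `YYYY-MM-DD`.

The Julian–Gregorian offset here is 7 days (Julian trailing).
27 September 1174 Gregorian − 7 days → 20 September 1174 Julian.

1174-09-20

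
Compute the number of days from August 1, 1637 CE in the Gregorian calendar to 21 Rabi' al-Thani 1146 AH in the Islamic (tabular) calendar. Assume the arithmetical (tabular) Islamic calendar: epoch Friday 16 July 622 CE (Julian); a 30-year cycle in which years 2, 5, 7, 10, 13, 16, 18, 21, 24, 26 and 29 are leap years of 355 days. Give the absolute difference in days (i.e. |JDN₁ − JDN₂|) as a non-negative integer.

First date → JDN 2319175; second date → JDN 2354299.
The interval is |2319175 − 2354299| = 35124 days.

35124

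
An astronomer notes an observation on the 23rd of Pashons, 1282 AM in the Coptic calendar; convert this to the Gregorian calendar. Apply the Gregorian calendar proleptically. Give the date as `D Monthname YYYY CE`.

Julian Day Number of the source date = 2293177.
Converting JDN 2293177 to the Gregorian calendar gives 28 May 1566 CE.

28 May 1566 CE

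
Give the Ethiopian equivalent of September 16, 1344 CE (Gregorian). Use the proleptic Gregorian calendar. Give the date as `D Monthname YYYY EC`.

11 Meskerem 1337 EC

Both dates share Julian Day Number 2212205; in the Ethiopian calendar that is 11 Meskerem 1337 EC.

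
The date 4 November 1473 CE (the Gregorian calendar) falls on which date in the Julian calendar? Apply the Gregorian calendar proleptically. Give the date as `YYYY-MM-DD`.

For dates in this range the Gregorian date is 9 days ahead of the Julian.
4 November 1473 Gregorian − 9 days → 26 October 1473 Julian.

1473-10-26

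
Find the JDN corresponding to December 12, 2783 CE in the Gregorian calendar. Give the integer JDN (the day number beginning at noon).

2737875

JDN 2299161 is 15 October 1582 CE (Gregorian); the target day is +438714 days from there, so JDN = 2737875.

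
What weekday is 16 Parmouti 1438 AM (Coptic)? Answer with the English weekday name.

This is JDN 2350119 (22 April 1722 Gregorian).
2350119 ≡ 2 (mod 7); counting from Monday = 0 gives Wednesday.

Wednesday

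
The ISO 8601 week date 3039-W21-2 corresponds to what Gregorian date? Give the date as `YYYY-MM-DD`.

3039-05-21

ISO week 1 of 3039 is the week containing the first Thursday of 3039.
Week 21, day 2 (Tuesday) lands on 3039-05-21.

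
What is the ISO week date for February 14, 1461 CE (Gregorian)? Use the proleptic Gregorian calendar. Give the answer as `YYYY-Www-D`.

1461-W07-4

The weekday is Thursday (ISO weekday 4).
That Thursday belongs to ISO week 7 of ISO year 1461.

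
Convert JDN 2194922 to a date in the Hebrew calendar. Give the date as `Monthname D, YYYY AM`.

Iyar 21, 5057 AM

The proleptic Gregorian equivalent of JDN 2194922 is 22 May 1297.
In the Hebrew calendar that day is Iyar 21, 5057 AM.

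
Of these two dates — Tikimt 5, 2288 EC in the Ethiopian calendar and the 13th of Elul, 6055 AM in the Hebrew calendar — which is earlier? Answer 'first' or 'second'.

second

First date → JDN 2559582; second date → JDN 2559527.
JDN 2559527 < JDN 2559582, so the second date is earlier.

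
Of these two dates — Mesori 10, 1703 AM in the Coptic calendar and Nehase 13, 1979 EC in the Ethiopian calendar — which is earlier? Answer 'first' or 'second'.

first

First date → JDN 2447024; second date → JDN 2447027.
JDN 2447024 < JDN 2447027, so the first date is earlier.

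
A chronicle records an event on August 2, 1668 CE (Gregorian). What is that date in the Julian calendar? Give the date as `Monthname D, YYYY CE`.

At this point the Julian calendar is 10 days behind the Gregorian.
2 August 1668 Gregorian − 10 days → 23 July 1668 Julian.

July 23, 1668 CE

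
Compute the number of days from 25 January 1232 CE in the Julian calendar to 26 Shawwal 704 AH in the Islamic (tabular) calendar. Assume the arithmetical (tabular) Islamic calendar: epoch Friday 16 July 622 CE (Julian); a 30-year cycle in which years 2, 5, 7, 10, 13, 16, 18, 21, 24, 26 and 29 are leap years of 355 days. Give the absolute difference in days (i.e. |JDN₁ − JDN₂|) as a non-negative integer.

26781

JDN of the first date = 2171070.
JDN of the second date = 2197851.
|2197851 − 2171070| = 26781.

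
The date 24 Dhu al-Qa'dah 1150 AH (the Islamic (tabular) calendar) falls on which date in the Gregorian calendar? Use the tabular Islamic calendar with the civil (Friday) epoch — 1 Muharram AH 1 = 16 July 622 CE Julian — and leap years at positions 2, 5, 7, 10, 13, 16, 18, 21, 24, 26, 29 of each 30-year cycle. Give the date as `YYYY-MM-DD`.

Both dates share Julian Day Number 2355925; in the Gregorian calendar that is 15 March 1738 CE.

1738-03-15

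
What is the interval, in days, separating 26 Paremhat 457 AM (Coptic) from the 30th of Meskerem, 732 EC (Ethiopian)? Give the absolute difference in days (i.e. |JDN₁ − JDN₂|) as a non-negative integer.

First date → JDN 1991789; second date → JDN 1991248.
The interval is |1991789 − 1991248| = 541 days.

541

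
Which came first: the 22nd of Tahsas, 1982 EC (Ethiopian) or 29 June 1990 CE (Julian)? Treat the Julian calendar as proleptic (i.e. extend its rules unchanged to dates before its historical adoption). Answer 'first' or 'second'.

The two dates have Julian Day Numbers 2447892 and 2448085 respectively.
Since 2447892 < 2448085, the first date comes first.

first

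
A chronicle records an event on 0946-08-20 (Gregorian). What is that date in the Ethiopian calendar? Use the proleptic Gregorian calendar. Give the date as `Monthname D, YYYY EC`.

Julian Day Number of the source date = 2066811.
Converting JDN 2066811 to the Ethiopian calendar gives 22 Nehase 938 EC.

Nehase 22, 938 EC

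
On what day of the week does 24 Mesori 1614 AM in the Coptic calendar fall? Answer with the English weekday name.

This is JDN 2414531 (29 August 1898 Gregorian).
Since JDN mod 7 = 0 (0 = Monday), the day is Monday.

Monday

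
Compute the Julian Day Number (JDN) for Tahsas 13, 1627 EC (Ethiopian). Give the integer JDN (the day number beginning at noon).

2318219

Equivalently 19 December 1634 (Gregorian).
JDN 2299161 is 15 October 1582 CE (Gregorian); the target day is +19058 days from there, so JDN = 2318219.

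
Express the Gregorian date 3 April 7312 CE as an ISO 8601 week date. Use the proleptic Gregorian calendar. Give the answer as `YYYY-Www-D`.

The weekday is Sunday (ISO weekday 7).
That Sunday belongs to ISO week 13 of ISO year 7312.

7312-W13-7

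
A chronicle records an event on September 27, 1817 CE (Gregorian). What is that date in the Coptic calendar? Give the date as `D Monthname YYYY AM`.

18 Thout 1534 AM

Both dates share Julian Day Number 2384975; in the Coptic calendar that is 18 Thout 1534 AM.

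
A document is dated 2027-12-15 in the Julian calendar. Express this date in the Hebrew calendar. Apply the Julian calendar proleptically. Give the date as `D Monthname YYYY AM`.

28 Kislev 5788 AM

The source date corresponds to 28 December 2027 in the Gregorian calendar (JDN 2461768).
That day falls on 28 Kislev 5788 AM in the Hebrew calendar.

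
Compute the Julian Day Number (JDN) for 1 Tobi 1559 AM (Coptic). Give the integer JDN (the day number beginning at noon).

2394209

In the Gregorian calendar the same day is 8 January 1843.
JDN 2451545 is 1 January 2000 CE (Gregorian); the target day is −57336 days from there, so JDN = 2394209.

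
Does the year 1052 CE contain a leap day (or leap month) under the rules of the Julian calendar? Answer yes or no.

1052 mod 4 = 0, so it is a leap year in the Julian calendar.

yes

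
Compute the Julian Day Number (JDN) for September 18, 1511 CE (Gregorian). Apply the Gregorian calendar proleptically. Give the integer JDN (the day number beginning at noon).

2273201

JDN 2451545 is 1 January 2000 CE (Gregorian); the target day is −178344 days from there, so JDN = 2273201.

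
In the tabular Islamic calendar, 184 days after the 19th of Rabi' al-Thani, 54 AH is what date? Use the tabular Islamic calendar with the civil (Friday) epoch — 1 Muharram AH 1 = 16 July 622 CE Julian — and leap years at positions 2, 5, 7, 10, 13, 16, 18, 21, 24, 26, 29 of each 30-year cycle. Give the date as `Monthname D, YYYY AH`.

Shawwal 26, 54 AH

The starting date is JDN 1967328; 1967328 + 184 = 1967512.
JDN 1967512 corresponds to Shawwal 26, 54 AH.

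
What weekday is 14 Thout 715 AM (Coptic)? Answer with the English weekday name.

Equivalently 16 September 998 Gregorian, JDN 2085831.
JDN 2085831 mod 7 = 6, and JDN 0 was a Monday, so this is a Sunday.

Sunday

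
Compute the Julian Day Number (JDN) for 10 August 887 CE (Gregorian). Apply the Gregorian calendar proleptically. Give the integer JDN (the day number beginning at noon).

JDN 2400001 is 17 November 1858 CE (Gregorian), MJD 0; the target day is −354749 days from there, so JDN = 2045252.

2045252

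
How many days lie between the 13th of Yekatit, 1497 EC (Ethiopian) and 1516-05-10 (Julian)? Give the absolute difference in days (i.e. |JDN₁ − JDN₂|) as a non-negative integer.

4110

JDN of the first date = 2270797.
JDN of the second date = 2274907.
|2274907 − 2270797| = 4110.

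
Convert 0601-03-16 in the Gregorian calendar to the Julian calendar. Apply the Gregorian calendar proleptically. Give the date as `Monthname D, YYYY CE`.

March 13, 601 CE

At this point the Julian calendar is 3 days behind the Gregorian.
16 March 601 Gregorian − 3 days → 13 March 601 Julian.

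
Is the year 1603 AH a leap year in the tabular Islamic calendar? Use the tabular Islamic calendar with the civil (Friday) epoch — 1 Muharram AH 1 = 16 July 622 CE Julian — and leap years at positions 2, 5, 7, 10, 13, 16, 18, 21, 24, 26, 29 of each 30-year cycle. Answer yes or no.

yes

Year 1603 AH is year 13 of its 30-year cycle; leap positions are 2, 5, 7, 10, 13, 16, 18, 21, 24, 26, 29, so it is a leap year (355 days).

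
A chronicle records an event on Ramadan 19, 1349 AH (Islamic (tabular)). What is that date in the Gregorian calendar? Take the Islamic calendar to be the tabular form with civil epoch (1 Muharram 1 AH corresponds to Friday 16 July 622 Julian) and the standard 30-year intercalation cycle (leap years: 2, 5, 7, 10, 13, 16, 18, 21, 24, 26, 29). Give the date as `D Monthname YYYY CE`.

7 February 1931 CE

Both dates share Julian Day Number 2426380; in the Gregorian calendar that is 7 February 1931 CE.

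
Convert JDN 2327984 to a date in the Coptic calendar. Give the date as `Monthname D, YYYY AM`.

Thout 6, 1378 AM

JDN 2327984 is 13 September 1661 in the Gregorian calendar.
In the Coptic calendar that day is Thout 6, 1378 AM.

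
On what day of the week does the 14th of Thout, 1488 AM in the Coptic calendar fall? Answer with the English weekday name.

In the Gregorian calendar this is 23 September 1771 (JDN 2368170).
Since JDN mod 7 = 0 (0 = Monday), the day is Monday.

Monday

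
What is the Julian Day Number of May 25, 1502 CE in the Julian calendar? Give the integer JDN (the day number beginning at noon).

2269808

In the proleptic Gregorian calendar the same day is 4 June 1502.
JDN 2400001 is 17 November 1858 CE (Gregorian), MJD 0; the target day is −130193 days from there, so JDN = 2269808.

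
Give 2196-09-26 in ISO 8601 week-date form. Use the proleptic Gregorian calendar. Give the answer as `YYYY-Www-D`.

2196-W39-1

The weekday is Monday (ISO weekday 1).
That Monday belongs to ISO week 39 of ISO year 2196.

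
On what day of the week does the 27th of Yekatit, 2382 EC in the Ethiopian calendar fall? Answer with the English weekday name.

Friday

This is JDN 2594057 (9 March 2390 Gregorian).
Since JDN mod 7 = 4 (0 = Monday), the day is Friday.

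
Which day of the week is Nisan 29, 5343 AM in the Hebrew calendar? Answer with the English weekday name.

Thursday

In the Gregorian calendar this is 21 April 1583 (JDN 2299349).
JDN 2299349 mod 7 = 3, and JDN 0 was a Monday, so this is a Thursday.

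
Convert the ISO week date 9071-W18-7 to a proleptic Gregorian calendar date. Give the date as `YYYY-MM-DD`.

9071-05-07

ISO week 1 of 9071 is the week containing the first Thursday of 9071.
Week 18, day 7 (Sunday) lands on 9071-05-07.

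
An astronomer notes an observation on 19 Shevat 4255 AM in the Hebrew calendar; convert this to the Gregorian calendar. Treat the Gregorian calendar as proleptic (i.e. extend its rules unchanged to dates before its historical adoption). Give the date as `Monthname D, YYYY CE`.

Julian Day Number of the source date = 1901888.
Converting JDN 1901888 to the Gregorian calendar gives 2 February 495 CE.

February 2, 495 CE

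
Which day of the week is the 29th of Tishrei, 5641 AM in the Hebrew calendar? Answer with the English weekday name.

Monday

In the Gregorian calendar this is 4 October 1880 (JDN 2407993).
JDN 2407993 mod 7 = 0, and JDN 0 was a Monday, so this is a Monday.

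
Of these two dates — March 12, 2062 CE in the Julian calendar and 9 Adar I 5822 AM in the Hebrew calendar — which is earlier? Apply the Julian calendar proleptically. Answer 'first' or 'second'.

The two dates have Julian Day Numbers 2474274 and 2474240 respectively.
Since 2474240 < 2474274, the second date comes first.

second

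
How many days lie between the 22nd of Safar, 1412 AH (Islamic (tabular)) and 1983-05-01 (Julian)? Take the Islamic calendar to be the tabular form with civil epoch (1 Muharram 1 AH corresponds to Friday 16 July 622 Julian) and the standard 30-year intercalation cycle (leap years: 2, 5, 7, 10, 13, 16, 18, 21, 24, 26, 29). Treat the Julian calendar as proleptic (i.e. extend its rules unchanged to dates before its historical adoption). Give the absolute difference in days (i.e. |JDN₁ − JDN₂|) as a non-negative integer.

3033

First date → JDN 2448502; second date → JDN 2445469.
The interval is |2448502 − 2445469| = 3033 days.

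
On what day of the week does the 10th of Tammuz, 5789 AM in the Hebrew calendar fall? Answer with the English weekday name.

Saturday

This is JDN 2462311 (23 June 2029 Gregorian).
Since JDN mod 7 = 5 (0 = Monday), the day is Saturday.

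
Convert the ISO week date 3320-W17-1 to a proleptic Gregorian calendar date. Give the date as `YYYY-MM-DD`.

ISO week 1 of 3320 is the week containing the first Thursday of 3320.
Week 17, day 1 (Monday) lands on 3320-04-22.

3320-04-22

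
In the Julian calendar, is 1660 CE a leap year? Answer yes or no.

1660 mod 4 = 0, so it is a leap year in the Julian calendar.

yes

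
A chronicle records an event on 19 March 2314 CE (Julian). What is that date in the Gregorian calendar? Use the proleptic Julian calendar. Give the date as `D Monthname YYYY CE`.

4 April 2314 CE

The Julian–Gregorian offset here is 16 days (Julian trailing).
19 March 2314 Julian + 16 days → 4 April 2314 Gregorian.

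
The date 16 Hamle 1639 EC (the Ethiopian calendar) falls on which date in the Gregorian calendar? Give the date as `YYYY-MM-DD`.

Both dates share Julian Day Number 2322815; in the Gregorian calendar that is 20 July 1647 CE.

1647-07-20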